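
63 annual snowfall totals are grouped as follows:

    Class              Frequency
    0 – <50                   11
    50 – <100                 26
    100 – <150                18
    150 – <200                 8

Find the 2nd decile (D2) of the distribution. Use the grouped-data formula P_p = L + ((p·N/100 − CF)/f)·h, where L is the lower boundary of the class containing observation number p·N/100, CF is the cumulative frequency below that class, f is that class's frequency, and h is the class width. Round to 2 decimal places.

N = 63; target position k = 20/100 · 63 = 12.6.
Cumulative frequencies: 11, 37, 55, 63.
Observation 12.6 falls in the class 50 – <100.
L = 50, CF = 11, f = 26, h = 50.
P20 = 50 + ((12.6 − 11)/26)·50 = 50 + 3.07692 = 53.0769.

53.08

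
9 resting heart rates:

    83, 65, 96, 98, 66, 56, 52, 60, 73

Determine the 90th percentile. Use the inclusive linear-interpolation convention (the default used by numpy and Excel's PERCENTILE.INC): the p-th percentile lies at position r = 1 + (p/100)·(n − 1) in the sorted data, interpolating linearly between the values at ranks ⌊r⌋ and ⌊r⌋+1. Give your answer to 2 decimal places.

Sorted: 52, 56, 60, 65, 66, 73, 83, 96, 98.
n = 9.
r = 1 + (90/100)·(9 − 1) = 1 + 7.2 = 8.2.
Rank 8 is 96 and rank 9 is 98.
Interpolate: 96 + 0.2·(98 − 96) = 96 + 0.2·2 = 96.4.

96.40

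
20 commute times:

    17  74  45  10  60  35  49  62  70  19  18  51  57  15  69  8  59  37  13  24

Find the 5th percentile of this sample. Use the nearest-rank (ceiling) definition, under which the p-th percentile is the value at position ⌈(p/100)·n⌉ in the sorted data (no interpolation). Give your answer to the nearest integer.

Sorted: 8, 10, 13, 15, 17, 18, 19, 24, 35, 37, 45, 49, 51, 57, 59, 60, 62, 69, 70, 74.
n = 20.
Position = ⌈5/100 · 20⌉ = ⌈1⌉ = 1.
The value at rank 1 is 8.

8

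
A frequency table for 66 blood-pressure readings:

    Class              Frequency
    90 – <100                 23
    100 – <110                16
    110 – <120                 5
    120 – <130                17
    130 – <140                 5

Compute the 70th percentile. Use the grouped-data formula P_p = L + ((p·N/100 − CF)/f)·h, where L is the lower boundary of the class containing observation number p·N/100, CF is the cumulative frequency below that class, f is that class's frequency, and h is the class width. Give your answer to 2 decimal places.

N = 66; target position k = 70/100 · 66 = 46.2.
Cumulative frequencies: 23, 39, 44, 61, 66.
Observation 46.2 falls in the class 120 – <130.
L = 120, CF = 44, f = 17, h = 10.
P70 = 120 + ((46.2 − 44)/17)·10 = 120 + 1.29412 = 121.294.

121.29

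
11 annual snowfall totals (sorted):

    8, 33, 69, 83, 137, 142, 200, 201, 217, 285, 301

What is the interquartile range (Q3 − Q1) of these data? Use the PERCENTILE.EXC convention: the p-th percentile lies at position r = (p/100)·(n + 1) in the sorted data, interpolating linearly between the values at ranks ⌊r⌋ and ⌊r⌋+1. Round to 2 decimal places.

148.00

n = 11.
P25: r = 3 (integer) → 69.
P75: r = 9 (integer) → 217.
Difference: 217 − 69 = 148.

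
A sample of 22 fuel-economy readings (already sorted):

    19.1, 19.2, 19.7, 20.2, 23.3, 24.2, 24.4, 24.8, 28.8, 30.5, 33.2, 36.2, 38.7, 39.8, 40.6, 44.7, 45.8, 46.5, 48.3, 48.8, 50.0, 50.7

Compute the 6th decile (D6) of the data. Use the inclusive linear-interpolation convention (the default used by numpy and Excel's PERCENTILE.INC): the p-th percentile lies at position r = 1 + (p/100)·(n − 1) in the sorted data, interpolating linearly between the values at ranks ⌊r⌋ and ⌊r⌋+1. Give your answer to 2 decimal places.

39.36

n = 22.
r = 1 + (60/100)·(22 − 1) = 1 + 12.6 = 13.6.
Rank 13 is 38.7 and rank 14 is 39.8.
Interpolate: 38.7 + 0.6·(39.8 − 38.7) = 38.7 + 0.6·1.1 = 39.36.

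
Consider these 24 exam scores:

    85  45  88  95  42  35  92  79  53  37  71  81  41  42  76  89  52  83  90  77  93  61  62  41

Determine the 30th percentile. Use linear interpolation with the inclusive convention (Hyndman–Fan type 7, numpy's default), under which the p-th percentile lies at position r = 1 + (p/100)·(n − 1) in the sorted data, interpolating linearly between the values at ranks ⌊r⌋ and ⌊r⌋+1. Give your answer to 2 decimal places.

51.30

Sorted: 35, 37, 41, 41, 42, 42, 45, 52, 53, 61, 62, 71, 76, 77, 79, 81, 83, 85, 88, 89, 90, 92, 93, 95.
n = 24.
r = 1 + (30/100)·(24 − 1) = 1 + 6.9 = 7.9.
Rank 7 is 45 and rank 8 is 52.
Interpolate: 45 + 0.9·(52 − 45) = 45 + 0.9·7 = 51.3.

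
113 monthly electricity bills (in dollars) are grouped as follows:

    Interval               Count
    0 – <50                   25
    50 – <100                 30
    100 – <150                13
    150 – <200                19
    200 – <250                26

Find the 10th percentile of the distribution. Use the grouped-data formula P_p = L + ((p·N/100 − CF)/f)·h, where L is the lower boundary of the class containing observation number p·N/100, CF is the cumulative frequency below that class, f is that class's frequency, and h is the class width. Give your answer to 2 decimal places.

N = 113; target position k = 10/100 · 113 = 11.3.
Cumulative frequencies: 25, 55, 68, 87, 113.
Observation 11.3 falls in the class 0 – <50.
L = 0, CF = 0, f = 25, h = 50.
P10 = 0 + ((11.3 − 0)/25)·50 = 0 + 22.6 = 22.6.

22.60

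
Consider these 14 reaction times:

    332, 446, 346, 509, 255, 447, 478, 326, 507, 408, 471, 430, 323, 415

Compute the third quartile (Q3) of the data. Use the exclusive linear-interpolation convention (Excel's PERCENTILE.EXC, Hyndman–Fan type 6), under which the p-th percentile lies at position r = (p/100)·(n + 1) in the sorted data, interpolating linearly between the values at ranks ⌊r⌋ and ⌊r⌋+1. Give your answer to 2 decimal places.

Sorted: 255, 323, 326, 332, 346, 408, 415, 430, 446, 447, 471, 478, 507, 509.
n = 14.
r = (75/100)·(14 + 1) = 11.25.
Rank 11 is 471 and rank 12 is 478.
Interpolate: 471 + 0.25·(478 − 471) = 471 + 0.25·7 = 472.75.

472.75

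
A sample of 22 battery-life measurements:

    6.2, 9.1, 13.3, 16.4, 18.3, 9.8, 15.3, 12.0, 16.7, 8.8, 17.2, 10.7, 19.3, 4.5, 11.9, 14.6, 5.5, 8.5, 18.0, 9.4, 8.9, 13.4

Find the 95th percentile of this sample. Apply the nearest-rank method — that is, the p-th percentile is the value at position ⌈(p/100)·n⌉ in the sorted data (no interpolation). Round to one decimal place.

Sorted: 4.5, 5.5, 6.2, 8.5, 8.8, 8.9, 9.1, 9.4, 9.8, 10.7, 11.9, 12.0, 13.3, 13.4, 14.6, 15.3, 16.4, 16.7, 17.2, 18.0, 18.3, 19.3.
n = 22.
Position = ⌈95/100 · 22⌉ = ⌈20.9⌉ = 21.
The value at rank 21 is 18.3.

18.3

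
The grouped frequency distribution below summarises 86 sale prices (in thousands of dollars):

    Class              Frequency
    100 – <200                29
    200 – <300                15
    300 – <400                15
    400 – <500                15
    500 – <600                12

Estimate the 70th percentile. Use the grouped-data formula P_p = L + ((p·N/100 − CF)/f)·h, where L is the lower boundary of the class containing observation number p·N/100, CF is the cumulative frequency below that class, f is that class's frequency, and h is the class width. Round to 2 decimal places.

408.00

N = 86; target position k = 70/100 · 86 = 60.2.
Cumulative frequencies: 29, 44, 59, 74, 86.
Observation 60.2 falls in the class 400 – <500.
L = 400, CF = 59, f = 15, h = 100.
P70 = 400 + ((60.2 − 59)/15)·100 = 400 + 8 = 408.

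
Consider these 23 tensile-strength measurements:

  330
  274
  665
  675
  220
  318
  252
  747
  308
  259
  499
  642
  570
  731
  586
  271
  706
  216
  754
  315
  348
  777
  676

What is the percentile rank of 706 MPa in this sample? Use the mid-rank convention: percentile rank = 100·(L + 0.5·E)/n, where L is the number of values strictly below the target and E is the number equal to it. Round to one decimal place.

Sorted: 216, 220, 252, 259, 271, 274, 308, 315, 318, 330, 348, 499, 570, 586, 642, 665, 675, 676, 706, 731, 747, 754, 777.
Count below 706: L = 18; count equal: E = 1; n = 23.
Percentile rank = 100·(18 + 0.5·1)/23 = 100·18.5/23 = 80.43.

80.4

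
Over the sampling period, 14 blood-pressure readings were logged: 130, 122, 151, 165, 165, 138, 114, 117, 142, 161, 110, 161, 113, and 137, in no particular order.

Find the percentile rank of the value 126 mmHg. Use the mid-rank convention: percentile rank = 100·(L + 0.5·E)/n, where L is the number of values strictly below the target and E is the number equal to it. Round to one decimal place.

35.7

Sorted: 110, 113, 114, 117, 122, 130, 137, 138, 142, 151, 161, 161, 165, 165.
Count below 126: L = 5; count equal: E = 0; n = 14.
Percentile rank = 100·(5 + 0.5·0)/14 = 100·5/14 = 35.71.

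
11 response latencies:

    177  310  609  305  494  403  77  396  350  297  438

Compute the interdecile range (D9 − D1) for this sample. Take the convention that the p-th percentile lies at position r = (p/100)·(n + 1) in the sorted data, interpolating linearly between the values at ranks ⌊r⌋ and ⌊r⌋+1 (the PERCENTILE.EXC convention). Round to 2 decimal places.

489.00

Sorted: 77, 177, 297, 305, 310, 350, 396, 403, 438, 494, 609.
n = 11.
P10: r = 1.2; ranks 1–2 are 77, 177; interpolating gives 97.
P90: r = 10.8; ranks 10–11 are 494, 609; interpolating gives 586.
Difference: 586 − 97 = 489.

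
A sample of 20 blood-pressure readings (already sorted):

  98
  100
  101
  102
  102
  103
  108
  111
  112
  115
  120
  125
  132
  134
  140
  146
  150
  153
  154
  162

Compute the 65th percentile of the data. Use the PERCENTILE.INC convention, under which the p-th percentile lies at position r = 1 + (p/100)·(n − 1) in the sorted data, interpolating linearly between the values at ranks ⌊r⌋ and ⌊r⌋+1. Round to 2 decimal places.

132.70

n = 20.
r = 1 + (65/100)·(20 − 1) = 1 + 12.35 = 13.35.
Rank 13 is 132 and rank 14 is 134.
Interpolate: 132 + 0.35·(134 − 132) = 132 + 0.35·2 = 132.7.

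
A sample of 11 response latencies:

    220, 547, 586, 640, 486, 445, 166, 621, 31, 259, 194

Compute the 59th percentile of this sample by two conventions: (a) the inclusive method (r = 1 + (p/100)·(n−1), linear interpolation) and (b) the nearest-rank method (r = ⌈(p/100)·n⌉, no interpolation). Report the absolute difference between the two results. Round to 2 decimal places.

Sorted: 31, 166, 194, 220, 259, 445, 486, 547, 586, 621, 640.
n = 11.
(a) r = 6.9; between ranks 6 (445) and 7 (486): 481.9.
(b) the nearest-rank method: rank 7 → 486.
|481.9 − 486| = 4.1.

4.10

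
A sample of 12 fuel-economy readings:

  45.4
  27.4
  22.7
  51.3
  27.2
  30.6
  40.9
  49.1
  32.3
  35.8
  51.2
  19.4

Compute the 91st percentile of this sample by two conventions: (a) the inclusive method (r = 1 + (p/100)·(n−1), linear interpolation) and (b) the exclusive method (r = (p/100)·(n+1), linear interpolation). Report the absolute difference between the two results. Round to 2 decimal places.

0.08

Sorted: 19.4, 22.7, 27.2, 27.4, 30.6, 32.3, 35.8, 40.9, 45.4, 49.1, 51.2, 51.3.
n = 12.
(a) r = 11.01; between ranks 11 (51.2) and 12 (51.3): 51.201.
(b) r = 11.83; between ranks 11 (51.2) and 12 (51.3): 51.283.
|51.201 − 51.283| = 0.082.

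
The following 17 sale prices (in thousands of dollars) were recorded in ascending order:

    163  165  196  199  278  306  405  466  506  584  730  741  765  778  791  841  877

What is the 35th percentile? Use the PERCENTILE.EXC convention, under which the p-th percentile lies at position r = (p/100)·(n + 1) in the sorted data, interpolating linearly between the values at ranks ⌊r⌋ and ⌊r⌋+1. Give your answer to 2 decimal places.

335.70

n = 17.
r = (35/100)·(17 + 1) = 6.3.
Rank 6 is 306 and rank 7 is 405.
Interpolate: 306 + 0.3·(405 − 306) = 306 + 0.3·99 = 335.7.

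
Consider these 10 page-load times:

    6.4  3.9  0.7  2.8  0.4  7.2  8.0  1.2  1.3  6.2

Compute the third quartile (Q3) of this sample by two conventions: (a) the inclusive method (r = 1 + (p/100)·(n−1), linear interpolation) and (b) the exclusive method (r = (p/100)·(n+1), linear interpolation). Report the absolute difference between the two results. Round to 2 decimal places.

0.25

Sorted: 0.4, 0.7, 1.2, 1.3, 2.8, 3.9, 6.2, 6.4, 7.2, 8.0.
n = 10.
(a) r = 7.75; between ranks 7 (6.2) and 8 (6.4): 6.35.
(b) r = 8.25; between ranks 8 (6.4) and 9 (7.2): 6.6.
|6.35 − 6.6| = 0.25.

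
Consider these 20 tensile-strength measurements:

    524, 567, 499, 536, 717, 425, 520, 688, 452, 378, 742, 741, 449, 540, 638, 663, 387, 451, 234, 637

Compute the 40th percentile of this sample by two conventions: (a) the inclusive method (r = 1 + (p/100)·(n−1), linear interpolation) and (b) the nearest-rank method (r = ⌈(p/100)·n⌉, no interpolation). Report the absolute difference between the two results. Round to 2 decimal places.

12.60

Sorted: 234, 378, 387, 425, 449, 451, 452, 499, 520, 524, 536, 540, 567, 637, 638, 663, 688, 717, 741, 742.
n = 20.
(a) r = 8.6; between ranks 8 (499) and 9 (520): 511.6.
(b) the nearest-rank method: rank 8 → 499.
|511.6 − 499| = 12.6.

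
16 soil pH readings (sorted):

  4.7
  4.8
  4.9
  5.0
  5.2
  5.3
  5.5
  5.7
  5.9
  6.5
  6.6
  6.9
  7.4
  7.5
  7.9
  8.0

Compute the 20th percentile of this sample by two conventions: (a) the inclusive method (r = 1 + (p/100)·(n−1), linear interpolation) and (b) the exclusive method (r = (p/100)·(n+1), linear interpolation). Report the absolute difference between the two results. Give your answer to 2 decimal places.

0.06

n = 16.
(a) r = 4 → value at rank 4 = 5.
(b) r = 3.4; between ranks 3 (4.9) and 4 (5.0): 4.94.
|5 − 4.94| = 0.06.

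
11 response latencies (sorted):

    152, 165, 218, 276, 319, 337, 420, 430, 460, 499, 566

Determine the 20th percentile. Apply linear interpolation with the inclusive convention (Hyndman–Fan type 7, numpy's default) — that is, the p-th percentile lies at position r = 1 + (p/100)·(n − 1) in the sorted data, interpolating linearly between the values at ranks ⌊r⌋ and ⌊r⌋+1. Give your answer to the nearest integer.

218

n = 11.
r = 1 + (20/100)·(11 − 1) = 1 + 2 = 3.
r is an integer, so P20 is the value at rank 3: 218.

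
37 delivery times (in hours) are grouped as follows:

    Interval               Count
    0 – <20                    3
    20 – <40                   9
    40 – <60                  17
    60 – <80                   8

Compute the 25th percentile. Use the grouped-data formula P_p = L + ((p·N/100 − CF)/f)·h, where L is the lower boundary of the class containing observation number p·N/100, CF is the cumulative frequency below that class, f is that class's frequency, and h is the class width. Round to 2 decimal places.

33.89

N = 37; target position k = 25/100 · 37 = 9.25.
Cumulative frequencies: 3, 12, 29, 37.
Observation 9.25 falls in the class 20 – <40.
L = 20, CF = 3, f = 9, h = 20.
P25 = 20 + ((9.25 − 3)/9)·20 = 20 + 13.8889 = 33.8889.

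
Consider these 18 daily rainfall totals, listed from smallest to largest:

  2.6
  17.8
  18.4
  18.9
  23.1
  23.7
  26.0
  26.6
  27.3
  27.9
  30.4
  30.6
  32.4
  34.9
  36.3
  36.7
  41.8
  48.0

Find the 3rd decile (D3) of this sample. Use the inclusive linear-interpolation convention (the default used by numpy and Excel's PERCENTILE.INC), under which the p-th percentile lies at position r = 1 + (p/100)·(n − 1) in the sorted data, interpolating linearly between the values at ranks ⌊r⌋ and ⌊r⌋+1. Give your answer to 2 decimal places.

23.93

n = 18.
r = 1 + (30/100)·(18 − 1) = 1 + 5.1 = 6.1.
Rank 6 is 23.7 and rank 7 is 26.0.
Interpolate: 23.7 + 0.1·(26.0 − 23.7) = 23.7 + 0.1·2.3 = 23.93.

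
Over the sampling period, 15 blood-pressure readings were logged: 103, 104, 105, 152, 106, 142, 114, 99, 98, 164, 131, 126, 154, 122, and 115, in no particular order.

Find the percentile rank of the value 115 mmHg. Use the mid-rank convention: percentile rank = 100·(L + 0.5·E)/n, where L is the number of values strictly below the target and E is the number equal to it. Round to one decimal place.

Sorted: 98, 99, 103, 104, 105, 106, 114, 115, 122, 126, 131, 142, 152, 154, 164.
Count below 115: L = 7; count equal: E = 1; n = 15.
Percentile rank = 100·(7 + 0.5·1)/15 = 100·7.5/15 = 50.

50.0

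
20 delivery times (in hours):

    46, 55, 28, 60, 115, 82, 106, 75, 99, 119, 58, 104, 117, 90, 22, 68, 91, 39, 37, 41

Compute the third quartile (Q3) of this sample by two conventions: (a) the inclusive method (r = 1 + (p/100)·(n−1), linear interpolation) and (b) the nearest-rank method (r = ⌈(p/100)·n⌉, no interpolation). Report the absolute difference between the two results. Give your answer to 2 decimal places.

Sorted: 22, 28, 37, 39, 41, 46, 55, 58, 60, 68, 75, 82, 90, 91, 99, 104, 106, 115, 117, 119.
n = 20.
(a) r = 15.25; between ranks 15 (99) and 16 (104): 100.25.
(b) the nearest-rank method: rank 15 → 99.
|100.25 − 99| = 1.25.

1.25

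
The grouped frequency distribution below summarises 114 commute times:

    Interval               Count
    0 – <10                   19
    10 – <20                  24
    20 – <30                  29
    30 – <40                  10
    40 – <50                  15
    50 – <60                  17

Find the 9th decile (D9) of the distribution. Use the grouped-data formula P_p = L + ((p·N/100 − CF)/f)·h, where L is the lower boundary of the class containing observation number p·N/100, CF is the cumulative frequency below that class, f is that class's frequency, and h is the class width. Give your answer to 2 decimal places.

N = 114; target position k = 90/100 · 114 = 102.6.
Cumulative frequencies: 19, 43, 72, 82, 97, 114.
Observation 102.6 falls in the class 50 – <60.
L = 50, CF = 97, f = 17, h = 10.
P90 = 50 + ((102.6 − 97)/17)·10 = 50 + 3.29412 = 53.2941.

53.29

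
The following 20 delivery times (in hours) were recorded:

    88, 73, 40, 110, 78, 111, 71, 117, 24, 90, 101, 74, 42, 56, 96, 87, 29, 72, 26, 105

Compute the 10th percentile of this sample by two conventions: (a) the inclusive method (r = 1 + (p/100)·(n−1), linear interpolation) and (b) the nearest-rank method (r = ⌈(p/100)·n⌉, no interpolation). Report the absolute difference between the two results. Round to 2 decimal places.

Sorted: 24, 26, 29, 40, 42, 56, 71, 72, 73, 74, 78, 87, 88, 90, 96, 101, 105, 110, 111, 117.
n = 20.
(a) r = 2.9; between ranks 2 (26) and 3 (29): 28.7.
(b) the nearest-rank method: rank 2 → 26.
|28.7 − 26| = 2.7.

2.70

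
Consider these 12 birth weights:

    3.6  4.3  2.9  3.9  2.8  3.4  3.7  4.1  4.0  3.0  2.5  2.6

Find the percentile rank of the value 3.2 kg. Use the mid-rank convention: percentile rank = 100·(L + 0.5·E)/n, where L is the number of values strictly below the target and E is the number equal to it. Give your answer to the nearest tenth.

41.7

Sorted: 2.5, 2.6, 2.8, 2.9, 3.0, 3.4, 3.6, 3.7, 3.9, 4.0, 4.1, 4.3.
Count below 3.2: L = 5; count equal: E = 0; n = 12.
Percentile rank = 100·(5 + 0.5·0)/12 = 100·5/12 = 41.67.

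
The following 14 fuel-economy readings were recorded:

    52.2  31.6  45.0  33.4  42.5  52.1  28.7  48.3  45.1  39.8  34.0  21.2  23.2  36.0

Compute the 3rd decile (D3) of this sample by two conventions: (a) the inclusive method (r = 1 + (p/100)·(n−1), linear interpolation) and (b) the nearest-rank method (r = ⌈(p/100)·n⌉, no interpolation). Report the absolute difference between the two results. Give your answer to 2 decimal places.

0.18

Sorted: 21.2, 23.2, 28.7, 31.6, 33.4, 34.0, 36.0, 39.8, 42.5, 45.0, 45.1, 48.3, 52.1, 52.2.
n = 14.
(a) r = 4.9; between ranks 4 (31.6) and 5 (33.4): 33.22.
(b) the nearest-rank method: rank 5 → 33.4.
|33.22 − 33.4| = 0.18.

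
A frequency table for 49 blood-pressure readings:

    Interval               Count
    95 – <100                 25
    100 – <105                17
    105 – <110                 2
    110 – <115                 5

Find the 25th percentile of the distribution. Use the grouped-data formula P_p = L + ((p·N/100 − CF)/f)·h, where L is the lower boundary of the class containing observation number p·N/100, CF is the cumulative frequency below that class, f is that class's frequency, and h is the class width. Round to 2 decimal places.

N = 49; target position k = 25/100 · 49 = 12.25.
Cumulative frequencies: 25, 42, 44, 49.
Observation 12.25 falls in the class 95 – <100.
L = 95, CF = 0, f = 25, h = 5.
P25 = 95 + ((12.25 − 0)/25)·5 = 95 + 2.45 = 97.45.

97.45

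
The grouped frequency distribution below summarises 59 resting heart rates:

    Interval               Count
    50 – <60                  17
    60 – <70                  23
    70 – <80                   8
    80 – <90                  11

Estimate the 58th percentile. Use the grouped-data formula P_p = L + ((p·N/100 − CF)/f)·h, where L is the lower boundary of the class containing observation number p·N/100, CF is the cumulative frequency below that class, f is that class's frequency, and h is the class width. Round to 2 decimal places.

67.49

N = 59; target position k = 58/100 · 59 = 34.22.
Cumulative frequencies: 17, 40, 48, 59.
Observation 34.22 falls in the class 60 – <70.
L = 60, CF = 17, f = 23, h = 10.
P58 = 60 + ((34.22 − 17)/23)·10 = 60 + 7.48696 = 67.487.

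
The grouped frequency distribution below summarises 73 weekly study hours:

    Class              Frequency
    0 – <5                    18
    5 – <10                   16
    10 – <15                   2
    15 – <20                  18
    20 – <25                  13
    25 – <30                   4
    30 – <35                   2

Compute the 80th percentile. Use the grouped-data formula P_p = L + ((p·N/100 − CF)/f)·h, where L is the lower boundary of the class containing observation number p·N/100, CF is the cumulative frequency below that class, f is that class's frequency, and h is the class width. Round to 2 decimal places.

N = 73; target position k = 80/100 · 73 = 58.4.
Cumulative frequencies: 18, 34, 36, 54, 67, 71, 73.
Observation 58.4 falls in the class 20 – <25.
L = 20, CF = 54, f = 13, h = 5.
P80 = 20 + ((58.4 − 54)/13)·5 = 20 + 1.69231 = 21.6923.

21.69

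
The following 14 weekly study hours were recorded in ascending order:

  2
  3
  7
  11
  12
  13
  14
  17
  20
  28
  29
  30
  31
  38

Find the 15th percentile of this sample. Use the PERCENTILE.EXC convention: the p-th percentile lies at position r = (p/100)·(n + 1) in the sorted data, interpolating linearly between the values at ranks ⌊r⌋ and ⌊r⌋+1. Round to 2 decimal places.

n = 14.
r = (15/100)·(14 + 1) = 2.25.
Rank 2 is 3 and rank 3 is 7.
Interpolate: 3 + 0.25·(7 − 3) = 3 + 0.25·4 = 4.

4.00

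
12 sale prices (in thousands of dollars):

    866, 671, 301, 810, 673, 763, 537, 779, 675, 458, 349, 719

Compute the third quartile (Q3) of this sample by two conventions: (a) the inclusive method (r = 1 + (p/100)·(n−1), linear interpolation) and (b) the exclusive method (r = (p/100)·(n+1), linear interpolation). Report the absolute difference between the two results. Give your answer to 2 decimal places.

8.00

Sorted: 301, 349, 458, 537, 671, 673, 675, 719, 763, 779, 810, 866.
n = 12.
(a) r = 9.25; between ranks 9 (763) and 10 (779): 767.
(b) r = 9.75; between ranks 9 (763) and 10 (779): 775.
|767 − 775| = 8.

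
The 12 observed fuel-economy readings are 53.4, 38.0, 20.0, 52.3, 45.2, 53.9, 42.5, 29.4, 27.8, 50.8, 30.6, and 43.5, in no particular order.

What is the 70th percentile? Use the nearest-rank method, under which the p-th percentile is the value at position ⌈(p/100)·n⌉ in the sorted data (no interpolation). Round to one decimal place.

50.8

Sorted: 20.0, 27.8, 29.4, 30.6, 38.0, 42.5, 43.5, 45.2, 50.8, 52.3, 53.4, 53.9.
n = 12.
Position = ⌈70/100 · 12⌉ = ⌈8.4⌉ = 9.
The value at rank 9 is 50.8.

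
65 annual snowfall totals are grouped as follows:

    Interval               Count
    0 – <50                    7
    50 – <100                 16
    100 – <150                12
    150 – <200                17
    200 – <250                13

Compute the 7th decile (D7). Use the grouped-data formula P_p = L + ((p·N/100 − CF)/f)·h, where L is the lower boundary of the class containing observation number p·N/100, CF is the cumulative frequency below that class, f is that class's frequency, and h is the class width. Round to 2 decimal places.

N = 65; target position k = 70/100 · 65 = 45.5.
Cumulative frequencies: 7, 23, 35, 52, 65.
Observation 45.5 falls in the class 150 – <200.
L = 150, CF = 35, f = 17, h = 50.
P70 = 150 + ((45.5 − 35)/17)·50 = 150 + 30.8824 = 180.882.

180.88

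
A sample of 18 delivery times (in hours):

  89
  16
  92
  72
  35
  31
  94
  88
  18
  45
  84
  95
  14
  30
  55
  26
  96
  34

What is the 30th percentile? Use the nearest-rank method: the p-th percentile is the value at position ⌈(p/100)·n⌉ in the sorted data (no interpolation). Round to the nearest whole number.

31

Sorted: 14, 16, 18, 26, 30, 31, 34, 35, 45, 55, 72, 84, 88, 89, 92, 94, 95, 96.
n = 18.
Position = ⌈30/100 · 18⌉ = ⌈5.4⌉ = 6.
The value at rank 6 is 31.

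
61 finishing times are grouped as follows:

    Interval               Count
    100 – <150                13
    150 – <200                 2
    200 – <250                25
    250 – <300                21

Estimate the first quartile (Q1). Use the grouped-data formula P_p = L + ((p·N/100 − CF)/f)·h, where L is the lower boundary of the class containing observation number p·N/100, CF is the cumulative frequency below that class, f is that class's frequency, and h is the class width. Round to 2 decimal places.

200.50

N = 61; target position k = 25/100 · 61 = 15.25.
Cumulative frequencies: 13, 15, 40, 61.
Observation 15.25 falls in the class 200 – <250.
L = 200, CF = 15, f = 25, h = 50.
P25 = 200 + ((15.25 − 15)/25)·50 = 200 + 0.5 = 200.5.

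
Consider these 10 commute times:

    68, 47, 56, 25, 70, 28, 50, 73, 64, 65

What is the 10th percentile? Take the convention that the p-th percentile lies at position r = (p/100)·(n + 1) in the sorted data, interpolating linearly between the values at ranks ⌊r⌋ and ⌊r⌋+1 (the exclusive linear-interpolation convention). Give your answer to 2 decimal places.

Sorted: 25, 28, 47, 50, 56, 64, 65, 68, 70, 73.
n = 10.
r = (10/100)·(10 + 1) = 1.1.
Rank 1 is 25 and rank 2 is 28.
Interpolate: 25 + 0.1·(28 − 25) = 25 + 0.1·3 = 25.3.

25.30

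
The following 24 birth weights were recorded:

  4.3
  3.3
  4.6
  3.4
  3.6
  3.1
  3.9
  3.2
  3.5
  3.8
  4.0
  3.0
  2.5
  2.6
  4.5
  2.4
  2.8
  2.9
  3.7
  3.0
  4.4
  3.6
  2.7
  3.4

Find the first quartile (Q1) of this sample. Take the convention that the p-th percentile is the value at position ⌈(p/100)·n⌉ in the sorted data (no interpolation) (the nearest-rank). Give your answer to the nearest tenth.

Sorted: 2.4, 2.5, 2.6, 2.7, 2.8, 2.9, 3.0, 3.0, 3.1, 3.2, 3.3, 3.4, 3.4, 3.5, 3.6, 3.6, 3.7, 3.8, 3.9, 4.0, 4.3, 4.4, 4.5, 4.6.
n = 24.
Position = ⌈25/100 · 24⌉ = ⌈6⌉ = 6.
The value at rank 6 is 2.9.

2.9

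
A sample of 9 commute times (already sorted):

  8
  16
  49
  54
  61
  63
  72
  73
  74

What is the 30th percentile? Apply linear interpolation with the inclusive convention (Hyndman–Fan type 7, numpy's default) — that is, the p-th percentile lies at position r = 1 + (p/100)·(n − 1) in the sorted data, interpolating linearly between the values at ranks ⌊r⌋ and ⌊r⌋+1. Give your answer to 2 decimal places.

51.00

n = 9.
r = 1 + (30/100)·(9 − 1) = 1 + 2.4 = 3.4.
Rank 3 is 49 and rank 4 is 54.
Interpolate: 49 + 0.4·(54 − 49) = 49 + 0.4·5 = 51.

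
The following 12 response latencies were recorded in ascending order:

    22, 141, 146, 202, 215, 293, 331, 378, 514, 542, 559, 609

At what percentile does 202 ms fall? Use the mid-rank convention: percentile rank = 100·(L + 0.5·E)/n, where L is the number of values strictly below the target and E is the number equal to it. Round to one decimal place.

29.2

Count below 202: L = 3; count equal: E = 1; n = 12.
Percentile rank = 100·(3 + 0.5·1)/12 = 100·3.5/12 = 29.17.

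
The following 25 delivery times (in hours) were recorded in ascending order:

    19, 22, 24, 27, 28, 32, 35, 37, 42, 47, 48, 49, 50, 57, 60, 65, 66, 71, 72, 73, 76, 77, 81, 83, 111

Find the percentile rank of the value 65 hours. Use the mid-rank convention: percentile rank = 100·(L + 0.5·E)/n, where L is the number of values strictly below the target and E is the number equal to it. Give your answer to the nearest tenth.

Count below 65: L = 15; count equal: E = 1; n = 25.
Percentile rank = 100·(15 + 0.5·1)/25 = 100·15.5/25 = 62.

62.0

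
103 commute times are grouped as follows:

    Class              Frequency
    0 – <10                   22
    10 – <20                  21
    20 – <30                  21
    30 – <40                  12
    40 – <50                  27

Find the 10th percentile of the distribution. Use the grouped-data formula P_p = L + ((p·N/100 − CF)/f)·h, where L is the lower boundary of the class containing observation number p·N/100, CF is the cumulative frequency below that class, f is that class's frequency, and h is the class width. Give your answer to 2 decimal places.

N = 103; target position k = 10/100 · 103 = 10.3.
Cumulative frequencies: 22, 43, 64, 76, 103.
Observation 10.3 falls in the class 0 – <10.
L = 0, CF = 0, f = 22, h = 10.
P10 = 0 + ((10.3 − 0)/22)·10 = 0 + 4.68182 = 4.68182.

4.68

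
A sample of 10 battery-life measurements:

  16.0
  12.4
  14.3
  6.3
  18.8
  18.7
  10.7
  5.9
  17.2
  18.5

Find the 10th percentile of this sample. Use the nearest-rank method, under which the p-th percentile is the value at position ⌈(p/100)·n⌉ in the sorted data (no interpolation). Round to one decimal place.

Sorted: 5.9, 6.3, 10.7, 12.4, 14.3, 16.0, 17.2, 18.5, 18.7, 18.8.
n = 10.
Position = ⌈10/100 · 10⌉ = ⌈1⌉ = 1.
The value at rank 1 is 5.9.

5.9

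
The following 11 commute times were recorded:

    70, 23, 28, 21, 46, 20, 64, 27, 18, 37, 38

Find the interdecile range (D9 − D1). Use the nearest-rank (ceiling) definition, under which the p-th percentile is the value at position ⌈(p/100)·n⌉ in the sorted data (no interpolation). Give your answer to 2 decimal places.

Sorted: 18, 20, 21, 23, 27, 28, 37, 38, 46, 64, 70.
n = 11.
P10: rank ⌈10/100·11⌉ = 2 → 20.
P90: rank ⌈90/100·11⌉ = 10 → 64.
Difference: 64 − 20 = 44.

44.00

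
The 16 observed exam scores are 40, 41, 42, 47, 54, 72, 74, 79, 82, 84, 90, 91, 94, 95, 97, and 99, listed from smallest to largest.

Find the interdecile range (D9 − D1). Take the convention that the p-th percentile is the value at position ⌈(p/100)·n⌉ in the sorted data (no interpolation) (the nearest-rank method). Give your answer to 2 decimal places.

56.00

n = 16.
P10: rank ⌈10/100·16⌉ = 2 → 41.
P90: rank ⌈90/100·16⌉ = 15 → 97.
Difference: 97 − 41 = 56.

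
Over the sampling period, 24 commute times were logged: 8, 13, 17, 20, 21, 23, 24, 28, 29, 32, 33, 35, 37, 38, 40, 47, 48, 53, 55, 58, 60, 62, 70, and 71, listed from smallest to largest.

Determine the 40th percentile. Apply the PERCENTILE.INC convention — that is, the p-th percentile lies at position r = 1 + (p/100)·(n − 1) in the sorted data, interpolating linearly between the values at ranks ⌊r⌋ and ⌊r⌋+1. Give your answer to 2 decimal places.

n = 24.
r = 1 + (40/100)·(24 − 1) = 1 + 9.2 = 10.2.
Rank 10 is 32 and rank 11 is 33.
Interpolate: 32 + 0.2·(33 − 32) = 32 + 0.2·1 = 32.2.

32.20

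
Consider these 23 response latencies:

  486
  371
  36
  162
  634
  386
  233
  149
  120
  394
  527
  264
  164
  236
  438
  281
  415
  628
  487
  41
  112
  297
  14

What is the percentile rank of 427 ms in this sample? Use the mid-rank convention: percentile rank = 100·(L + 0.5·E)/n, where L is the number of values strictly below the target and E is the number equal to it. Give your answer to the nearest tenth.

Sorted: 14, 36, 41, 112, 120, 149, 162, 164, 233, 236, 264, 281, 297, 371, 386, 394, 415, 438, 486, 487, 527, 628, 634.
Count below 427: L = 17; count equal: E = 0; n = 23.
Percentile rank = 100·(17 + 0.5·0)/23 = 100·17/23 = 73.91.

73.9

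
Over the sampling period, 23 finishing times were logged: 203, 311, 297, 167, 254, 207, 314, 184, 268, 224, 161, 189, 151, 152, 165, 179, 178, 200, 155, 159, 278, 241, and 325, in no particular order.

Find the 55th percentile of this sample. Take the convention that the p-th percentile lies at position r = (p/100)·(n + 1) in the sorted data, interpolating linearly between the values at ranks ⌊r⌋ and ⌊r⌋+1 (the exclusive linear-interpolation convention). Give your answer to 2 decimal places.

Sorted: 151, 152, 155, 159, 161, 165, 167, 178, 179, 184, 189, 200, 203, 207, 224, 241, 254, 268, 278, 297, 311, 314, 325.
n = 23.
r = (55/100)·(23 + 1) = 13.2.
Rank 13 is 203 and rank 14 is 207.
Interpolate: 203 + 0.2·(207 − 203) = 203 + 0.2·4 = 203.8.

203.80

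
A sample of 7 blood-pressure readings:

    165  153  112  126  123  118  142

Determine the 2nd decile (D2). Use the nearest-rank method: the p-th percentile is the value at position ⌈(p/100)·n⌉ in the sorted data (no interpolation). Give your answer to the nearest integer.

Sorted: 112, 118, 123, 126, 142, 153, 165.
n = 7.
Position = ⌈20/100 · 7⌉ = ⌈1.4⌉ = 2.
The value at rank 2 is 118.

118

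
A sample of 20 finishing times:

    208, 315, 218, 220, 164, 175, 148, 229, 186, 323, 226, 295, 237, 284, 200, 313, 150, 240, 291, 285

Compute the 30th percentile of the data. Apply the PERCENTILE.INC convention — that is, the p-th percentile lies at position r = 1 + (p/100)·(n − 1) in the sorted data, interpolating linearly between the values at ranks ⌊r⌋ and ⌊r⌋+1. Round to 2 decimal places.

205.60

Sorted: 148, 150, 164, 175, 186, 200, 208, 218, 220, 226, 229, 237, 240, 284, 285, 291, 295, 313, 315, 323.
n = 20.
r = 1 + (30/100)·(20 − 1) = 1 + 5.7 = 6.7.
Rank 6 is 200 and rank 7 is 208.
Interpolate: 200 + 0.7·(208 − 200) = 200 + 0.7·8 = 205.6.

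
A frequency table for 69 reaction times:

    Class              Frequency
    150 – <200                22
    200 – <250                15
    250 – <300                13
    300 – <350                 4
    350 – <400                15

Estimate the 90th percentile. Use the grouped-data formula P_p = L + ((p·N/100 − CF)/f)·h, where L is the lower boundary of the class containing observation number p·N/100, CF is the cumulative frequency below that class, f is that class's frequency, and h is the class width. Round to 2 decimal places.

N = 69; target position k = 90/100 · 69 = 62.1.
Cumulative frequencies: 22, 37, 50, 54, 69.
Observation 62.1 falls in the class 350 – <400.
L = 350, CF = 54, f = 15, h = 50.
P90 = 350 + ((62.1 − 54)/15)·50 = 350 + 27 = 377.

377.00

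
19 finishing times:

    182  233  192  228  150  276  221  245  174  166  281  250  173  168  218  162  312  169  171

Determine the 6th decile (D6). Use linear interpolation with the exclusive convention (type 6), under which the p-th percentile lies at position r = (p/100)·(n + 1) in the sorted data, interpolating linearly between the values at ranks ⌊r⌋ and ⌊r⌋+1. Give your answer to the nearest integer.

Sorted: 150, 162, 166, 168, 169, 171, 173, 174, 182, 192, 218, 221, 228, 233, 245, 250, 276, 281, 312.
n = 19.
r = (60/100)·(19 + 1) = 12.
r is an integer, so P60 is the value at rank 12: 221.

221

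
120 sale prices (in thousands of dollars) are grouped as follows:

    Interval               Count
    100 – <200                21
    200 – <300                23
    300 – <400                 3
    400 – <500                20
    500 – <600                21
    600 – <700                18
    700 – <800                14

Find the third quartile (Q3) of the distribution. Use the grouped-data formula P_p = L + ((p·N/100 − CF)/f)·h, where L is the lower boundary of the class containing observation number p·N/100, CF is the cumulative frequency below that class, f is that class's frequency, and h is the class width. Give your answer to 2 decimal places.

N = 120; target position k = 75/100 · 120 = 90.
Cumulative frequencies: 21, 44, 47, 67, 88, 106, 120.
Observation 90 falls in the class 600 – <700.
L = 600, CF = 88, f = 18, h = 100.
P75 = 600 + ((90 − 88)/18)·100 = 600 + 11.1111 = 611.111.

611.11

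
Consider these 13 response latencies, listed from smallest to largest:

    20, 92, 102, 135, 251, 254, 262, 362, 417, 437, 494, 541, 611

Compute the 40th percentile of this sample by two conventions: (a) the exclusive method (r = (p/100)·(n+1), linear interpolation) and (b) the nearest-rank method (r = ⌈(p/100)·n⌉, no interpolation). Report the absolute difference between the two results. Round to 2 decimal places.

n = 13.
(a) r = 5.6; between ranks 5 (251) and 6 (254): 252.8.
(b) the nearest-rank method: rank 6 → 254.
|252.8 − 254| = 1.2.

1.20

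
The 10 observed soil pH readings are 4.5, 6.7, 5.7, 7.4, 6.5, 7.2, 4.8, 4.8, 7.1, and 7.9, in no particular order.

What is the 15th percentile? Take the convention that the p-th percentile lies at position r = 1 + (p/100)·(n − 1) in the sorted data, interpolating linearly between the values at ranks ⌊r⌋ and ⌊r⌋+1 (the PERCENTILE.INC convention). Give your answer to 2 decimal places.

Sorted: 4.5, 4.8, 4.8, 5.7, 6.5, 6.7, 7.1, 7.2, 7.4, 7.9.
n = 10.
r = 1 + (15/100)·(10 − 1) = 1 + 1.35 = 2.35.
Rank 2 is 4.8 and rank 3 is 4.8.
Interpolate: 4.8 + 0.35·(4.8 − 4.8) = 4.8 + 0.35·0 = 4.8.

4.80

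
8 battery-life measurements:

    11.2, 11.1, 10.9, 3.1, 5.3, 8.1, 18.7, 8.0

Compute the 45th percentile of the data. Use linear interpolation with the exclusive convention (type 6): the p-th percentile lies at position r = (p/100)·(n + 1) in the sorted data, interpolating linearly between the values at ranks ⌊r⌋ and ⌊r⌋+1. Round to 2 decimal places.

Sorted: 3.1, 5.3, 8.0, 8.1, 10.9, 11.1, 11.2, 18.7.
n = 8.
r = (45/100)·(8 + 1) = 4.05.
Rank 4 is 8.1 and rank 5 is 10.9.
Interpolate: 8.1 + 0.05·(10.9 − 8.1) = 8.1 + 0.05·2.8 = 8.24.

8.24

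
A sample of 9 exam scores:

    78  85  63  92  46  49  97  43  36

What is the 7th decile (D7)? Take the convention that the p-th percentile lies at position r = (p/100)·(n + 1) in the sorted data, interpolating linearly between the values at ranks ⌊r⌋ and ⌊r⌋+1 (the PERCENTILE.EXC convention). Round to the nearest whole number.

Sorted: 36, 43, 46, 49, 63, 78, 85, 92, 97.
n = 9.
r = (70/100)·(9 + 1) = 7.
r is an integer, so P70 is the value at rank 7: 85.

85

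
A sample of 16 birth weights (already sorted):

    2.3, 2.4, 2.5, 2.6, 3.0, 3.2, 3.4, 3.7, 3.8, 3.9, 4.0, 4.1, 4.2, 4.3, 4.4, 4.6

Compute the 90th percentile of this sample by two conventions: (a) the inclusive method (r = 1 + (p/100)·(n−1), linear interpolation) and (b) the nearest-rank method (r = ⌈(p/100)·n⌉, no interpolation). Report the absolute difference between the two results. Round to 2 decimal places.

n = 16.
(a) r = 14.5; between ranks 14 (4.3) and 15 (4.4): 4.35.
(b) the nearest-rank method: rank 15 → 4.4.
|4.35 − 4.4| = 0.05.

0.05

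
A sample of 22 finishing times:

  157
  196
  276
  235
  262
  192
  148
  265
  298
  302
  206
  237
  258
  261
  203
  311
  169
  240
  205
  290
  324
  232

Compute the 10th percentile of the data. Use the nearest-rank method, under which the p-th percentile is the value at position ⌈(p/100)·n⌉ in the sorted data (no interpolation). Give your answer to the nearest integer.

Sorted: 148, 157, 169, 192, 196, 203, 205, 206, 232, 235, 237, 240, 258, 261, 262, 265, 276, 290, 298, 302, 311, 324.
n = 22.
Position = ⌈10/100 · 22⌉ = ⌈2.2⌉ = 3.
The value at rank 3 is 169.

169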